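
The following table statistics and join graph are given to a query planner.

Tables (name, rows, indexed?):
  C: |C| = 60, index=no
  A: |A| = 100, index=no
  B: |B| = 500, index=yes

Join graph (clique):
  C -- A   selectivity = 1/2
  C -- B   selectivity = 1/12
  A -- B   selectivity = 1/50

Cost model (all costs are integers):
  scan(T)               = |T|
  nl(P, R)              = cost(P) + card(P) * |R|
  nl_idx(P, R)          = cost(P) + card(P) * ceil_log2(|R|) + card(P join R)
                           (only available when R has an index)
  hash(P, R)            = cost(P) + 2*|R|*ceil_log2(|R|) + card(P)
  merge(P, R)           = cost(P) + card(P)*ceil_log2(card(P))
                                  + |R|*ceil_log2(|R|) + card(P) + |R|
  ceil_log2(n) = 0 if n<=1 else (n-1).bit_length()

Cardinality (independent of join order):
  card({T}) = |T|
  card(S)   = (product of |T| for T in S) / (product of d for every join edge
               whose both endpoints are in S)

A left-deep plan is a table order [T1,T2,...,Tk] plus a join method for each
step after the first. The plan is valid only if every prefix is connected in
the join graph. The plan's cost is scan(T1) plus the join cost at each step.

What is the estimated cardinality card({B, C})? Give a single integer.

Tables in S: B(500), C(60)
Edges inside S: C-B(d=12)
numerator = 500 * 60 = 30000
denominator = 12 = 12
card(S) = 30000 / 12 = 2500

2500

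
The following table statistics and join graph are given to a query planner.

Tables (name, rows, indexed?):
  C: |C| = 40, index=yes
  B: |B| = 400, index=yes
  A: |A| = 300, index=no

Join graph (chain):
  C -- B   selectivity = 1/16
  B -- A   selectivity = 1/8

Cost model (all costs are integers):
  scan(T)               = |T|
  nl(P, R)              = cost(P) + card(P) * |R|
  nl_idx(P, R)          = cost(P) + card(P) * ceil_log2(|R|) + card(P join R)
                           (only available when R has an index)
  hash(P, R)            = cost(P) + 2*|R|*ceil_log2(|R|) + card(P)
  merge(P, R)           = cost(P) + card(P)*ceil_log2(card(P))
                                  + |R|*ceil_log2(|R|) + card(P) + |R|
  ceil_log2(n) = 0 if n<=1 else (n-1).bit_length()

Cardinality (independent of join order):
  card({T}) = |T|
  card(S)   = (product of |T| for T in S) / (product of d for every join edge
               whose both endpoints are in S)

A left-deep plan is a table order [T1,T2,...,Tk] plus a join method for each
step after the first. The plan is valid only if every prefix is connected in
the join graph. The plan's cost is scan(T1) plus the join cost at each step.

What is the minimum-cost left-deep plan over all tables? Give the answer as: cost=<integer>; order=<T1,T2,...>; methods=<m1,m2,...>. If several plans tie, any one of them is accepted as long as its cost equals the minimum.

cost=7680; order=B,C,A; methods=hash,hash

Selinger DP (subsets sized 1..n):
  {C}: scan cost=40, card=40
  {B}: scan cost=400, card=400
  {A}: scan cost=300, card=300
  {BC}: card=1000; try (C,hash)→1280, (B,nl_idx)→1400, (C,nl_idx)→3800, (B,merge)→4320, (C,merge)→4680, (B,hash)→7280 …(+2); best=1280 via (C,hash)
  {AB}: card=15000; try (A,hash)→6200, (B,merge)→7300, (A,merge)→7400, (B,hash)→7800, (B,nl_idx)→18000, (B,nl)→120300 …(+1); best=6200 via (A,hash)
  {ABC}: card=37500; try (A,hash)→7680, (A,merge)→15280, (C,hash)→21680, (C,nl_idx)→133700, (C,merge)→231480, (A,nl)→301280 …(+1); best=7680 via (A,hash)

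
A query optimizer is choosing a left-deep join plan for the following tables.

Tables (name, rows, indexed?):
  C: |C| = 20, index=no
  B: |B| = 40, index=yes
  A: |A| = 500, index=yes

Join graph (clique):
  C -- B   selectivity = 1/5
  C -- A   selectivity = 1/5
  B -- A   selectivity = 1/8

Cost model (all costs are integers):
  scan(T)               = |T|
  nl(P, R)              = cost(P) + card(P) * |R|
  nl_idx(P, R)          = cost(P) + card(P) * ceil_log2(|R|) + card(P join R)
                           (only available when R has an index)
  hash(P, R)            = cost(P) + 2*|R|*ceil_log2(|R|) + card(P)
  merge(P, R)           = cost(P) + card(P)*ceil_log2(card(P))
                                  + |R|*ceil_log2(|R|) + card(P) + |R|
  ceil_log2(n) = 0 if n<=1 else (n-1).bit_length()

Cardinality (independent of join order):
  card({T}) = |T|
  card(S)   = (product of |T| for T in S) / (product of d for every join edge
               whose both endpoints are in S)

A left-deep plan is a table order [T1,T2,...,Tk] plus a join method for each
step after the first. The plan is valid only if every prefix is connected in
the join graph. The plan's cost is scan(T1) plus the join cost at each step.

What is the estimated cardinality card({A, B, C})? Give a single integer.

2000

Tables in S: A(500), B(40), C(20)
Edges inside S: C-B(d=5), C-A(d=5), B-A(d=8)
numerator = 500 * 40 * 20 = 400000
denominator = 5 * 5 * 8 = 200
card(S) = 400000 / 200 = 2000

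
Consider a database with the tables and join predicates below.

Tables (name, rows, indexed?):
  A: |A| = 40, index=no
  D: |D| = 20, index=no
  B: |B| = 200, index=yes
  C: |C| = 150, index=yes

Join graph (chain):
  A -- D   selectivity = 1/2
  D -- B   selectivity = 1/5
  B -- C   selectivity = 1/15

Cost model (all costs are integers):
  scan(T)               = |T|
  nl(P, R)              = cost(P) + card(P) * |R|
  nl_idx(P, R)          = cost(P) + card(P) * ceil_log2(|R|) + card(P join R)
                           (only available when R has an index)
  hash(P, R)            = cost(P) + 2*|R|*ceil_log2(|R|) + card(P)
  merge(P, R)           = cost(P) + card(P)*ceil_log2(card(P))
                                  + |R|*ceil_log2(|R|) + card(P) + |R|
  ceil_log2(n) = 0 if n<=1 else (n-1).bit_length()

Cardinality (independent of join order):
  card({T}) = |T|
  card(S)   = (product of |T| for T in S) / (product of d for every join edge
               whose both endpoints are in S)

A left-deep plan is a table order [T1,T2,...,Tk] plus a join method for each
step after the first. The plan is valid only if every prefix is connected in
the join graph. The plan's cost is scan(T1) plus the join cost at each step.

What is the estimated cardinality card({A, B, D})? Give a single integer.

Tables in S: A(40), B(200), D(20)
Edges inside S: A-D(d=2), D-B(d=5)
numerator = 40 * 200 * 20 = 160000
denominator = 2 * 5 = 10
card(S) = 160000 / 10 = 16000

16000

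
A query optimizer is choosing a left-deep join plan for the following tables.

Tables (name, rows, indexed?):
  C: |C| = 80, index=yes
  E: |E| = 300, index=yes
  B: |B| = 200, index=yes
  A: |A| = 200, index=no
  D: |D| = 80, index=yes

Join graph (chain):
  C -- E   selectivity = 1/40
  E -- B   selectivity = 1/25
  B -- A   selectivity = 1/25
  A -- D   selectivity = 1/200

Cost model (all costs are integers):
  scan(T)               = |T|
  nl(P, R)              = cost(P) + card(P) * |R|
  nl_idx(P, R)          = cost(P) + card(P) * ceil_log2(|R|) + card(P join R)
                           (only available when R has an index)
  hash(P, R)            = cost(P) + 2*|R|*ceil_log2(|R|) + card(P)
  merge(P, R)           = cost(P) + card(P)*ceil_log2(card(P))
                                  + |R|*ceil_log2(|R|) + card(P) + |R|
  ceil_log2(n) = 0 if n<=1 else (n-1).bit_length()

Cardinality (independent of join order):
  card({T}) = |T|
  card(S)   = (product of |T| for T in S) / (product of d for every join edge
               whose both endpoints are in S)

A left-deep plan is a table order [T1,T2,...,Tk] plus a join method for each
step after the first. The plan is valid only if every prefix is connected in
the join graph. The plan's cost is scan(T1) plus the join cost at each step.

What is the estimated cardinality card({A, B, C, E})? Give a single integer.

Tables in S: A(200), B(200), C(80), E(300)
Edges inside S: C-E(d=40), E-B(d=25), B-A(d=25)
numerator = 200 * 200 * 80 * 300 = 960000000
denominator = 40 * 25 * 25 = 25000
card(S) = 960000000 / 25000 = 38400

38400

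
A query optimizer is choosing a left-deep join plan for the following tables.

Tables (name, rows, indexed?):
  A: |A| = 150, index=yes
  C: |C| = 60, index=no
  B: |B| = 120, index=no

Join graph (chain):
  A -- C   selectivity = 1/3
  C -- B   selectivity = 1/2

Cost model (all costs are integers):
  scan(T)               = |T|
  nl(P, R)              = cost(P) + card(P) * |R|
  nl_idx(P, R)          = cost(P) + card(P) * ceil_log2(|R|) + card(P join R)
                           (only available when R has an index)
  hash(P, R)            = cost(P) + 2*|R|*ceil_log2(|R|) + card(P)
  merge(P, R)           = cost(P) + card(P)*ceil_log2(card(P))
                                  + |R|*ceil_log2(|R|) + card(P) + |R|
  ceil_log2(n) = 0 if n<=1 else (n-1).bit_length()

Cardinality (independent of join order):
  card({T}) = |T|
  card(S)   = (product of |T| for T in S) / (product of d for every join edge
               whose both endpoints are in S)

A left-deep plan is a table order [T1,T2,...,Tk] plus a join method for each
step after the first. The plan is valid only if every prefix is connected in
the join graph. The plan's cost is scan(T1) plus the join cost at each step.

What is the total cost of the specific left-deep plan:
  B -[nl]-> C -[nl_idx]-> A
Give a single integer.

216120

step 1: scan B: cost=120, card=120
step 2: join C via nl
    card(P join C) = 120*60/(2) = 3600
    cost = 120 + 120*60 = 7320
step 3: join A via nl_idx
    card(P join A) = 3600*150/(3) = 180000
    cost = 7320 + 3600*8 + 180000 = 216120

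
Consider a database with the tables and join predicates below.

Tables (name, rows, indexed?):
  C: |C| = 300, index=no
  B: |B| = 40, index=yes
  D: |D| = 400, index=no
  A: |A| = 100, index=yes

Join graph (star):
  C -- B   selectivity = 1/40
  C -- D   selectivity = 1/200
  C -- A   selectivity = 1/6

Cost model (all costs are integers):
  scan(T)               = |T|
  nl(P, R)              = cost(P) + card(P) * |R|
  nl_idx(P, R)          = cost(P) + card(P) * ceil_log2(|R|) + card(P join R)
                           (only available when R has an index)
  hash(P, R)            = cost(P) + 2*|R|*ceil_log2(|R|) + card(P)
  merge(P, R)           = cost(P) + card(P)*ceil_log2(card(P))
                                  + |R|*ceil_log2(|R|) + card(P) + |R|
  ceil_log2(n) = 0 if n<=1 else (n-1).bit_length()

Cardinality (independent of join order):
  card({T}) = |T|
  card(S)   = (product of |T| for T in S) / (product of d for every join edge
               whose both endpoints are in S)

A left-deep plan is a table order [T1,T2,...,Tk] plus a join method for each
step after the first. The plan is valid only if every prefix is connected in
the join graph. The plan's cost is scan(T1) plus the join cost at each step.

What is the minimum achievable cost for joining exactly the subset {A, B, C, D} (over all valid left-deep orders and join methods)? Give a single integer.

Selinger DP over subsets of {A,B,C,D}:
  {C}: scan cost=300, card=300
  {B}: scan cost=40, card=40
  {D}: scan cost=400, card=400
  {A}: scan cost=100, card=100
  {BC}: card=300; try (B,hash)→1080, (B,nl_idx)→2400, (C,merge)→3320, (B,merge)→3580, (C,hash)→5480, (C,nl)→12040 …(+1); best=1080 via (B,hash)
  {CD}: card=600; try (C,hash)→6200, (D,merge)→7300, (C,merge)→7400, (D,hash)→7800, (D,nl)→120300, (C,nl)→120400; best=6200 via (C,hash)
  {AC}: card=5000; try (A,hash)→2000, (C,merge)→3900, (A,merge)→4100, (C,hash)→5600, (A,nl_idx)→7400, (C,nl)→30100 …(+1); best=2000 via (A,hash)
  {BCD}: card=600; try (B,hash)→7280, (D,merge)→8080, (D,hash)→8580, (B,nl_idx)→10400, (B,merge)→13080, (B,nl)→30200 …(+1); best=7280 via (B,hash)
  {ABC}: card=5000; try (A,hash)→2780, (A,merge)→4880, (B,hash)→7480, (A,nl_idx)→8180, (A,nl)→31080, (B,nl_idx)→37000 …(+2); best=2780 via (A,hash)
  {ACD}: card=10000; try (A,hash)→8200, (A,merge)→13600, (D,hash)→14200, (A,nl_idx)→20400, (A,nl)→66200, (D,merge)→76000 …(+1); best=8200 via (A,hash)
  {ABCD}: card=10000; try (A,hash)→9280, (A,merge)→14680, (D,hash)→14980, (B,hash)→18680, (A,nl_idx)→21480, (A,nl)→67280 …(+5); best=9280 via (A,hash)

9280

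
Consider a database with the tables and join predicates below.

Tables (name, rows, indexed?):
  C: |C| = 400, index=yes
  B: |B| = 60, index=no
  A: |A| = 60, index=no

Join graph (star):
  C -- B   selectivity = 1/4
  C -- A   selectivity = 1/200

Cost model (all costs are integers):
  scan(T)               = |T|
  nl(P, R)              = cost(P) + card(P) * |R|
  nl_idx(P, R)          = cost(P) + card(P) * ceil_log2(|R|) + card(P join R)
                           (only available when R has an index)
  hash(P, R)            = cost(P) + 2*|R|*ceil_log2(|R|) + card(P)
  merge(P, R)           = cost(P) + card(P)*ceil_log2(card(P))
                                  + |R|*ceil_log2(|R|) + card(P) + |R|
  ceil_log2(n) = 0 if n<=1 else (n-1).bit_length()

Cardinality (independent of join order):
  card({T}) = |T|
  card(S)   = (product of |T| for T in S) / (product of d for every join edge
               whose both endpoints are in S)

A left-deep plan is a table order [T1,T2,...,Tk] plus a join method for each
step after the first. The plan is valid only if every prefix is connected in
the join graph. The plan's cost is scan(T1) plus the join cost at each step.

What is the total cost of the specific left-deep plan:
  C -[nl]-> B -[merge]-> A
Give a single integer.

108820

step 1: scan C: cost=400, card=400
step 2: join B via nl
    card(P join B) = 400*60/(4) = 6000
    cost = 400 + 400*60 = 24400
step 3: join A via merge
    card(P join A) = 6000*60/(200) = 1800
    cost = 24400 + 6000*13 + 60*6 + 6000 + 60 = 108820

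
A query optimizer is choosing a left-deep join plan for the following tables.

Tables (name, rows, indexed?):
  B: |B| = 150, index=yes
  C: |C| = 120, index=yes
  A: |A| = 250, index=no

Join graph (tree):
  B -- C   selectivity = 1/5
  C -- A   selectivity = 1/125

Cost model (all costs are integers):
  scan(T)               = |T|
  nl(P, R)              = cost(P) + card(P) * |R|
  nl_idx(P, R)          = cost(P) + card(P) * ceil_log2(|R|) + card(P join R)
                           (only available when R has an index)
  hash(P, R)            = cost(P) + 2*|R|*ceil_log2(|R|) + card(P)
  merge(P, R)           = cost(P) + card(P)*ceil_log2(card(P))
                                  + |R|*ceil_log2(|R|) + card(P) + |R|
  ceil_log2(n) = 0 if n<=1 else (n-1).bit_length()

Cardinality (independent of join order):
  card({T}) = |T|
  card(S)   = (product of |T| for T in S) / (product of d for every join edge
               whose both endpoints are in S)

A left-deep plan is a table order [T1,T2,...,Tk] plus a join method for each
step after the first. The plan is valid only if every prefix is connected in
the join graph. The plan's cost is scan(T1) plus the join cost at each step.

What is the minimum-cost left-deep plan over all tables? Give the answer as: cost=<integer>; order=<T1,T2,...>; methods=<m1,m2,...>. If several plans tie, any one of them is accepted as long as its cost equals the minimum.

Selinger DP (subsets sized 1..n):
  {B}: scan cost=150, card=150
  {C}: scan cost=120, card=120
  {A}: scan cost=250, card=250
  {BC}: card=3600; try (C,hash)→1980, (B,merge)→2430, (C,merge)→2460, (B,hash)→2640, (B,nl_idx)→4680, (C,nl_idx)→4800 …(+2); best=1980 via (C,hash)
  {AC}: card=240; try (C,hash)→2180, (C,nl_idx)→2240, (A,merge)→3330, (C,merge)→3460, (A,hash)→4240, (A,nl)→30120 …(+1); best=2180 via (C,hash)
  {ABC}: card=7200; try (B,hash)→4820, (B,merge)→5690, (A,hash)→9580, (B,nl_idx)→11300, (B,nl)→38180, (A,merge)→51030 …(+1); best=4820 via (B,hash)

cost=4820; order=A,C,B; methods=hash,hash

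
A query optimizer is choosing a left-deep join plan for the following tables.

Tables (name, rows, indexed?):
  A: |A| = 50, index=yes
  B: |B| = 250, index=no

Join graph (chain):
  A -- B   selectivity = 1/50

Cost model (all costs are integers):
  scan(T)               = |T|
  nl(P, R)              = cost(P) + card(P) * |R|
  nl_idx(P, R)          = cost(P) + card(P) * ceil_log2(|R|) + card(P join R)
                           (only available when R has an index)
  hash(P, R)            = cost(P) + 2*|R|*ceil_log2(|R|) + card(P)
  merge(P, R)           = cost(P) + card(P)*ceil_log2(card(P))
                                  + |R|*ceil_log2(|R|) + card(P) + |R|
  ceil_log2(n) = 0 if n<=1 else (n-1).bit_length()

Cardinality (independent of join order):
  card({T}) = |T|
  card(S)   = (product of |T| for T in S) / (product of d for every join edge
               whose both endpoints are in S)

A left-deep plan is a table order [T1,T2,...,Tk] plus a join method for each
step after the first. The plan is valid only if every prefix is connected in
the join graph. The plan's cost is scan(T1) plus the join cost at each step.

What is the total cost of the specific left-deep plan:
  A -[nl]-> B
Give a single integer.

12550

step 1: scan A: cost=50, card=50
step 2: join B via nl
    card(P join B) = 50*250/(50) = 250
    cost = 50 + 50*250 = 12550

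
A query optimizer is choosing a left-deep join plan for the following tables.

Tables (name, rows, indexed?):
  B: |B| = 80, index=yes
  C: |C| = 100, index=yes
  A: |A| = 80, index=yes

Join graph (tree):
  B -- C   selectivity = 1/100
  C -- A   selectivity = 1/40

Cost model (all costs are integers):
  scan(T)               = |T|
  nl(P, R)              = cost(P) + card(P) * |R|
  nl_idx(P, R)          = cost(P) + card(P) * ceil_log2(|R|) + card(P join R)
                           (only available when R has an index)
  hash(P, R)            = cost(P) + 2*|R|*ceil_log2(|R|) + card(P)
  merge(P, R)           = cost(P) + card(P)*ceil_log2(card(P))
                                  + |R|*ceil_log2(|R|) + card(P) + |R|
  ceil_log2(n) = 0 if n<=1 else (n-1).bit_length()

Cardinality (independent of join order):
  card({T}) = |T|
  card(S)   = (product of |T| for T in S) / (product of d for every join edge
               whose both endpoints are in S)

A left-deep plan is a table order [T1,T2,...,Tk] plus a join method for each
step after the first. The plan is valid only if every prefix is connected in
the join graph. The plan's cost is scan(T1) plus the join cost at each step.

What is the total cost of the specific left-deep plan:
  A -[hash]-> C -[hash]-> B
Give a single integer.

step 1: scan A: cost=80, card=80
step 2: join C via hash
    card(P join C) = 80*100/(40) = 200
    cost = 80 + 2*100*7 + 80 = 1560
step 3: join B via hash
    card(P join B) = 200*80/(100) = 160
    cost = 1560 + 2*80*7 + 200 = 2880

2880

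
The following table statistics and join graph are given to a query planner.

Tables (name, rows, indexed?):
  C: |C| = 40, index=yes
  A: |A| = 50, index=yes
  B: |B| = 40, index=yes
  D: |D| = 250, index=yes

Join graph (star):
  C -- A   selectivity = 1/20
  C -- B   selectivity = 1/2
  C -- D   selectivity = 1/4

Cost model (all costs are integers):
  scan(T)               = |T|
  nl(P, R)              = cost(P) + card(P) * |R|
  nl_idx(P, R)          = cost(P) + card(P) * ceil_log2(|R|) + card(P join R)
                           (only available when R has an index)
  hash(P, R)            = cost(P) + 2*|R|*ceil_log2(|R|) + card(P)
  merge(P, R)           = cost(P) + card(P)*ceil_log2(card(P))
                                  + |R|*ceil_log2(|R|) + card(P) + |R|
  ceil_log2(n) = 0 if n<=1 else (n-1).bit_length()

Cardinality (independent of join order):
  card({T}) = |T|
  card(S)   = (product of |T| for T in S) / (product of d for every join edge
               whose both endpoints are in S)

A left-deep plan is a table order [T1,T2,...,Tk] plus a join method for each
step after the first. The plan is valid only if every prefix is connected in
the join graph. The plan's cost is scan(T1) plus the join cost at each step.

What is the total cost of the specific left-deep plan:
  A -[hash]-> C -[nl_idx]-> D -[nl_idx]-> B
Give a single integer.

170130

step 1: scan A: cost=50, card=50
step 2: join C via hash
    card(P join C) = 50*40/(20) = 100
    cost = 50 + 2*40*6 + 50 = 580
step 3: join D via nl_idx
    card(P join D) = 100*250/(4) = 6250
    cost = 580 + 100*8 + 6250 = 7630
step 4: join B via nl_idx
    card(P join B) = 6250*40/(2) = 125000
    cost = 7630 + 6250*6 + 125000 = 170130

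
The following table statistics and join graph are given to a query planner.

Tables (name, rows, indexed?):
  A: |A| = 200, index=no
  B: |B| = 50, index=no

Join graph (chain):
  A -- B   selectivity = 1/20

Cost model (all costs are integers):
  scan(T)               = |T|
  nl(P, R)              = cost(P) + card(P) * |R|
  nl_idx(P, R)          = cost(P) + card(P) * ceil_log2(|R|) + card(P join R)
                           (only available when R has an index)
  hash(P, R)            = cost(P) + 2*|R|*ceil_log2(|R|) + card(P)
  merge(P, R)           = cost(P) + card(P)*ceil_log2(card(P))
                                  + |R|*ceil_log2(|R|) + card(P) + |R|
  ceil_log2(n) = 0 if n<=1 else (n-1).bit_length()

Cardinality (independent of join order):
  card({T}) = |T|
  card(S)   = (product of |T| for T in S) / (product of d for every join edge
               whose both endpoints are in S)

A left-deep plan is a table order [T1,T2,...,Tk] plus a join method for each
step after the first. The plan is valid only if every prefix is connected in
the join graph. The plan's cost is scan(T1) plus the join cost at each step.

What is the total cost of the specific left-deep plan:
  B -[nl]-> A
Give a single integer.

step 1: scan B: cost=50, card=50
step 2: join A via nl
    card(P join A) = 50*200/(20) = 500
    cost = 50 + 50*200 = 10050

10050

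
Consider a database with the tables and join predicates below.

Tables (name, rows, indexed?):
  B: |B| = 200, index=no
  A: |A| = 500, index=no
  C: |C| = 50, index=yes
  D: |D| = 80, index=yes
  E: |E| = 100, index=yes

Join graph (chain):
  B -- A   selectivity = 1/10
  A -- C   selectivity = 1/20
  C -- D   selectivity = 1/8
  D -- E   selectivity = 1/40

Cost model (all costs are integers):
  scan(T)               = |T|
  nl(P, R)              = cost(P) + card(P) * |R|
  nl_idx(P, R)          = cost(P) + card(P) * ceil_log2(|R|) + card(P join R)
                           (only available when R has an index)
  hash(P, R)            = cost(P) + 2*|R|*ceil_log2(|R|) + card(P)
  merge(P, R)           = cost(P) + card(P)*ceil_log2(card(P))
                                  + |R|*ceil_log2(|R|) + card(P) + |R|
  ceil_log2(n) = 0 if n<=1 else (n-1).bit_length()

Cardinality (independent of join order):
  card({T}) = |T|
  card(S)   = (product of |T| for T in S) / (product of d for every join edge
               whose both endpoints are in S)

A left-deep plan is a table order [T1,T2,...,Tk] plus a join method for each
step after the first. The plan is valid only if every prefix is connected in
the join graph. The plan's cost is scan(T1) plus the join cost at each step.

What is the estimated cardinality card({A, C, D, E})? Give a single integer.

Tables in S: A(500), C(50), D(80), E(100)
Edges inside S: A-C(d=20), C-D(d=8), D-E(d=40)
numerator = 500 * 50 * 80 * 100 = 200000000
denominator = 20 * 8 * 40 = 6400
card(S) = 200000000 / 6400 = 31250

31250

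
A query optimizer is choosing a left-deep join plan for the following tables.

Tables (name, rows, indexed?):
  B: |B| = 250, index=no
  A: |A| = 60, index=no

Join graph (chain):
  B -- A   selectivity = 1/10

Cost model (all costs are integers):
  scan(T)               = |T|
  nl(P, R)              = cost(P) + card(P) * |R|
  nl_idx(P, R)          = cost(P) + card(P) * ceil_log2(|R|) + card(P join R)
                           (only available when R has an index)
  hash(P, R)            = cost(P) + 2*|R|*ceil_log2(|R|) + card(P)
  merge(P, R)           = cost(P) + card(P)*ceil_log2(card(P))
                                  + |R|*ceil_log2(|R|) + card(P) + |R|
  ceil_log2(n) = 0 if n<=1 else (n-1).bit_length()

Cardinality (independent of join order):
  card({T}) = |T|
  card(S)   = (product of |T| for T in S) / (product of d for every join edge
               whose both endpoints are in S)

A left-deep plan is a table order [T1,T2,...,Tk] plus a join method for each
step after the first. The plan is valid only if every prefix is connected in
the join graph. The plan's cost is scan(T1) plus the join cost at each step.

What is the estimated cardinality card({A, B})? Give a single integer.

Tables in S: A(60), B(250)
Edges inside S: B-A(d=10)
numerator = 60 * 250 = 15000
denominator = 10 = 10
card(S) = 15000 / 10 = 1500

1500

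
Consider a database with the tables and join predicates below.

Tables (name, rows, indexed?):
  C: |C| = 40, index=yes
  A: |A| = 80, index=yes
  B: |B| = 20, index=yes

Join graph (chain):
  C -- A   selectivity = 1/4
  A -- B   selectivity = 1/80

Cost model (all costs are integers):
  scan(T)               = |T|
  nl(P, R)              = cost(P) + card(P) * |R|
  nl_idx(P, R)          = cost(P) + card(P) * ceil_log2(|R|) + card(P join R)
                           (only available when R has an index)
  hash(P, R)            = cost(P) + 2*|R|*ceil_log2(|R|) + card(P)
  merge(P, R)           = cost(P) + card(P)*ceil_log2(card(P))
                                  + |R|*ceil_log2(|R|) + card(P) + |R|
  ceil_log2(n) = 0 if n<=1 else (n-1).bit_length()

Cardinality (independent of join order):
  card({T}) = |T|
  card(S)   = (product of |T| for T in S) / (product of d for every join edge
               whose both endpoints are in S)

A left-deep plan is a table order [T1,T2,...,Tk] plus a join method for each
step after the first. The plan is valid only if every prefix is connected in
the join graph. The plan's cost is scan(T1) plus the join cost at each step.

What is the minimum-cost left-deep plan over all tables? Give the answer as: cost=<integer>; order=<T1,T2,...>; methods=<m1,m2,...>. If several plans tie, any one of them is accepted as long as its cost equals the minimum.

cost=500; order=B,A,C; methods=nl_idx,nl_idx

Selinger DP (subsets sized 1..n):
  {C}: scan cost=40, card=40
  {A}: scan cost=80, card=80
  {B}: scan cost=20, card=20
  {AC}: card=800; try (C,hash)→640, (A,merge)→960, (C,merge)→1000, (A,nl_idx)→1120, (A,hash)→1200, (C,nl_idx)→1360 …(+2); best=640 via (C,hash)
  {AB}: card=20; try (A,nl_idx)→180, (B,hash)→360, (B,nl_idx)→500, (A,merge)→780, (B,merge)→840, (A,hash)→1160 …(+2); best=180 via (A,nl_idx)
  {ABC}: card=200; try (C,nl_idx)→500, (C,merge)→580, (C,hash)→680, (C,nl)→980, (B,hash)→1640, (B,nl_idx)→4840 …(+2); best=500 via (C,nl_idx)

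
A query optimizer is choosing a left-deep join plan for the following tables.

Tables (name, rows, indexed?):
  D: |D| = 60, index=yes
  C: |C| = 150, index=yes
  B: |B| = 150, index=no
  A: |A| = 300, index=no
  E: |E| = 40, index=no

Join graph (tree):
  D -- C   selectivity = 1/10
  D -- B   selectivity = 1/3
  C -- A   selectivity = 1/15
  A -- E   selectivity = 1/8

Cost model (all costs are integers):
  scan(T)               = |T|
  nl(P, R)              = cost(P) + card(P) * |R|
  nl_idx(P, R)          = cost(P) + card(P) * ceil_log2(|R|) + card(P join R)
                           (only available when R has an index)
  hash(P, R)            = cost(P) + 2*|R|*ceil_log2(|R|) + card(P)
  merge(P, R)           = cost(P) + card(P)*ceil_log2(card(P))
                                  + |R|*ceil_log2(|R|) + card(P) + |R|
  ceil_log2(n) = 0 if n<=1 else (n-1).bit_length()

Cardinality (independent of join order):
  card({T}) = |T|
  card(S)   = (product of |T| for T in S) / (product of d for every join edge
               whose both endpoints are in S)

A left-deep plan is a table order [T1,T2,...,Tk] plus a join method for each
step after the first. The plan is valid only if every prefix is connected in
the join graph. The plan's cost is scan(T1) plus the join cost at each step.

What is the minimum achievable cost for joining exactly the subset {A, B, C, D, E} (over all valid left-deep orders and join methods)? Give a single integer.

Selinger DP over subsets of {A,B,C,D,E}:
  {D}: scan cost=60, card=60
  {C}: scan cost=150, card=150
  {B}: scan cost=150, card=150
  {A}: scan cost=300, card=300
  {E}: scan cost=40, card=40
  {CD}: card=900; try (D,hash)→1020, (C,nl_idx)→1440, (C,merge)→1830, (D,merge)→1920, (D,nl_idx)→1950, (C,hash)→2520 …(+2); best=1020 via (D,hash)
  {BD}: card=3000; try (D,hash)→1020, (B,merge)→1830, (D,merge)→1920, (B,hash)→2520, (D,nl_idx)→4050, (B,nl)→9060 …(+1); best=1020 via (D,hash)
  {AC}: card=3000; try (C,hash)→3000, (A,merge)→4500, (C,merge)→4650, (C,nl_idx)→5700, (A,hash)→5700, (A,nl)→45150 …(+1); best=3000 via (C,hash)
  {AE}: card=1500; try (E,hash)→1080, (A,merge)→3320, (E,merge)→3580, (A,hash)→5480, (A,nl)→12040, (E,nl)→12300; best=1080 via (E,hash)
  {BCD}: card=45000; try (B,hash)→4320, (C,hash)→6420, (B,merge)→12270, (C,merge)→41370, (C,nl_idx)→70020, (B,nl)→136020 …(+1); best=4320 via (B,hash)
  {ACD}: card=18000; try (D,hash)→6720, (A,hash)→7320, (A,merge)→13920, (D,nl_idx)→39000, (D,merge)→42420, (D,nl)→183000 …(+1); best=6720 via (D,hash)
  {ACE}: card=15000; try (C,hash)→4980, (E,hash)→6480, (C,merge)→20430, (C,nl_idx)→28080, (E,merge)→42280, (E,nl)→123000 …(+1); best=4980 via (C,hash)
  {ABCD}: card=900000; try (B,hash)→27120, (A,hash)→54720, (B,merge)→296070, (A,merge)→772320, (B,nl)→2706720, (A,nl)→13504320; best=27120 via (B,hash)
  {ACDE}: card=90000; try (D,hash)→20700, (E,hash)→25200, (D,nl_idx)→184980, (D,merge)→230400, (E,merge)→295000, (E,nl)→726720 …(+1); best=20700 via (D,hash)
  {ABCDE}: card=4500000; try (B,hash)→113100, (E,hash)→927600, (B,merge)→1642050, (B,nl)→13520700, (E,merge)→18927400, (E,nl)→36027120; best=113100 via (B,hash)

113100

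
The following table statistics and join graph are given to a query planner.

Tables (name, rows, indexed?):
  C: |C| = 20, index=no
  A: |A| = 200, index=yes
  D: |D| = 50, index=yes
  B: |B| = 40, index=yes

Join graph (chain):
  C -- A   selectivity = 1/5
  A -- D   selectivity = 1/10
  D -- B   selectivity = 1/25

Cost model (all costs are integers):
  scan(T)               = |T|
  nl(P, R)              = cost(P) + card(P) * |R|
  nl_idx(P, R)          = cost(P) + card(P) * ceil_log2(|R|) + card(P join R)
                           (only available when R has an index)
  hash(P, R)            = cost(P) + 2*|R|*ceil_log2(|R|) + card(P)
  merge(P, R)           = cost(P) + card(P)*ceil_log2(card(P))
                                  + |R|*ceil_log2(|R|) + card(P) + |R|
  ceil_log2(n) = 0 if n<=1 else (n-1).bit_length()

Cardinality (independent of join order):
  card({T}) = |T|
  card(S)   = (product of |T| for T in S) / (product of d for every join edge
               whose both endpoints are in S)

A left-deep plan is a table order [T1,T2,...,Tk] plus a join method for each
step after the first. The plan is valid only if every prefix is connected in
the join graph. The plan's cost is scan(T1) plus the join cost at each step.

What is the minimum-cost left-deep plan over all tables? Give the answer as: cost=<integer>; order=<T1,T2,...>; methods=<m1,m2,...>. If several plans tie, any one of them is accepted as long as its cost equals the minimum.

cost=4280; order=A,D,B,C; methods=hash,hash,hash

Selinger DP (subsets sized 1..n):
  {C}: scan cost=20, card=20
  {A}: scan cost=200, card=200
  {D}: scan cost=50, card=50
  {B}: scan cost=40, card=40
  {AC}: card=800; try (C,hash)→600, (A,nl_idx)→980, (A,merge)→1940, (C,merge)→2120, (A,hash)→3240, (A,nl)→4020 …(+1); best=600 via (C,hash)
  {AD}: card=1000; try (D,hash)→1000, (A,nl_idx)→1450, (A,merge)→2200, (D,merge)→2350, (D,nl_idx)→2400, (A,hash)→3300 …(+2); best=1000 via (D,hash)
  {BD}: card=80; try (D,nl_idx)→360, (B,nl_idx)→430, (B,hash)→580, (D,merge)→670, (D,hash)→680, (B,merge)→680 …(+2); best=360 via (D,nl_idx)
  {ACD}: card=4000; try (D,hash)→2000, (C,hash)→2200, (D,nl_idx)→9400, (D,merge)→9750, (C,merge)→12120, (C,nl)→21000 …(+1); best=2000 via (D,hash)
  {ABD}: card=1600; try (B,hash)→2480, (A,nl_idx)→2600, (A,merge)→2800, (A,hash)→3640, (B,nl_idx)→8600, (B,merge)→12280 …(+2); best=2480 via (B,hash)
  {ABCD}: card=6400; try (C,hash)→4280, (B,hash)→6480, (C,merge)→21800, (B,nl_idx)→32400, (C,nl)→34480, (B,merge)→54280 …(+1); best=4280 via (C,hash)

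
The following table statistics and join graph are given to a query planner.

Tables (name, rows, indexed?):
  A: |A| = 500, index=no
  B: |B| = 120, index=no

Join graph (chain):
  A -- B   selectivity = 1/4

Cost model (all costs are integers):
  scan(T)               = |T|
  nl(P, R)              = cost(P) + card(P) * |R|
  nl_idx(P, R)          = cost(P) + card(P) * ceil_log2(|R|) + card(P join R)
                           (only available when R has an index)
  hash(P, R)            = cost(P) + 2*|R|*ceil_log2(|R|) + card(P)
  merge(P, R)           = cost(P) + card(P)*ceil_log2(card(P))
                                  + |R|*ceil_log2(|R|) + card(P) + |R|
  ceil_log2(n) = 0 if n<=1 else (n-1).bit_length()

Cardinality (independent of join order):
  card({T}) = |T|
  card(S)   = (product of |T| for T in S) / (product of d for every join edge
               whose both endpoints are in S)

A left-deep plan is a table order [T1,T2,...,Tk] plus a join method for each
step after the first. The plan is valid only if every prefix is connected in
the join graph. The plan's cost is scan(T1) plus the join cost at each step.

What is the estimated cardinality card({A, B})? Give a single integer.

15000

Tables in S: A(500), B(120)
Edges inside S: A-B(d=4)
numerator = 500 * 120 = 60000
denominator = 4 = 4
card(S) = 60000 / 4 = 15000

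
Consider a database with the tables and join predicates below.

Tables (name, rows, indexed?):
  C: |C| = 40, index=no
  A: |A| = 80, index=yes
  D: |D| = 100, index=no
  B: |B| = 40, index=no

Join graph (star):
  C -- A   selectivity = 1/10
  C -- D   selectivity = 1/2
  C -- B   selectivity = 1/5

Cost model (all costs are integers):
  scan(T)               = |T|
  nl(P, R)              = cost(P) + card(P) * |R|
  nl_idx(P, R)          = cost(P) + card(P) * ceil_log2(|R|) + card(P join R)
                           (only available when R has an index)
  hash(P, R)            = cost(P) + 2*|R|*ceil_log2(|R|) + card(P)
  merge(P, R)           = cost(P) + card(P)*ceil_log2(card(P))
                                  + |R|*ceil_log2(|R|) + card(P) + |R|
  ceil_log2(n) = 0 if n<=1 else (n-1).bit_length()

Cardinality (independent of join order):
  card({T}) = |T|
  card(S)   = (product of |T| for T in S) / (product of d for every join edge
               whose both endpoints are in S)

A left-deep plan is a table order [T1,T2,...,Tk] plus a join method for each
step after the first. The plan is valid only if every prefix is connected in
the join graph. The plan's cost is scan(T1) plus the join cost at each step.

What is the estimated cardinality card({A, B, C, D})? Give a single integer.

128000

Tables in S: A(80), B(40), C(40), D(100)
Edges inside S: C-A(d=10), C-D(d=2), C-B(d=5)
numerator = 80 * 40 * 40 * 100 = 12800000
denominator = 10 * 2 * 5 = 100
card(S) = 12800000 / 100 = 128000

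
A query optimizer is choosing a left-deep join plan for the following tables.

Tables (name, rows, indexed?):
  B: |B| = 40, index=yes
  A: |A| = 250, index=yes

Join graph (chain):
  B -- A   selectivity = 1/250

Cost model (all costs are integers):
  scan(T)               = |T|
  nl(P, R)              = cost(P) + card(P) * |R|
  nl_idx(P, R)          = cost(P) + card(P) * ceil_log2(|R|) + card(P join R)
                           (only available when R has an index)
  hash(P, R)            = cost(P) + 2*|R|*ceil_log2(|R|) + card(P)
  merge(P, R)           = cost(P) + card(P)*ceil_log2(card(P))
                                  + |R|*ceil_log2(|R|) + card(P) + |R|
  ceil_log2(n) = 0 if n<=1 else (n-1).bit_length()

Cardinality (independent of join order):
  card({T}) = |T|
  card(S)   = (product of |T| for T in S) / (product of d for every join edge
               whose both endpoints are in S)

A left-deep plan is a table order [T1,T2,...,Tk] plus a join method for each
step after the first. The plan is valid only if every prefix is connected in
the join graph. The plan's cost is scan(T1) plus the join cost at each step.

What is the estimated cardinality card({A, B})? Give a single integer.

40

Tables in S: A(250), B(40)
Edges inside S: B-A(d=250)
numerator = 250 * 40 = 10000
denominator = 250 = 250
card(S) = 10000 / 250 = 40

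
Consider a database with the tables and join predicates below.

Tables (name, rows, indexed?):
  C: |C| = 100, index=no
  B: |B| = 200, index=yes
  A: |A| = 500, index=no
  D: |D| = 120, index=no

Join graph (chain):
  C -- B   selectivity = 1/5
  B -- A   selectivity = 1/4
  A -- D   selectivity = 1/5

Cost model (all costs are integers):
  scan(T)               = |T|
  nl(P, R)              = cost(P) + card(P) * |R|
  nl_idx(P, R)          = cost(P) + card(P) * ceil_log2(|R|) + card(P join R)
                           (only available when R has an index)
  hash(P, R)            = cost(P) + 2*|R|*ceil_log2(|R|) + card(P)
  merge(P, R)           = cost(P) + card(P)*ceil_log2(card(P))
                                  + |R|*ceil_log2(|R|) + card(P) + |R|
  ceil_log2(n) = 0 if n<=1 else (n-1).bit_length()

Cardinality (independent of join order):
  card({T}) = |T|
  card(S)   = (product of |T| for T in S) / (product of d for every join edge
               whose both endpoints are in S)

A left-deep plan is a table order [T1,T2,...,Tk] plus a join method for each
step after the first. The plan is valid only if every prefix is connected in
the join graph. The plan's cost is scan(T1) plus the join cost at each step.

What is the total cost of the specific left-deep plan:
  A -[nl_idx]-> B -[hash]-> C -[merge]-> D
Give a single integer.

step 1: scan A: cost=500, card=500
step 2: join B via nl_idx
    card(P join B) = 500*200/(4) = 25000
    cost = 500 + 500*8 + 25000 = 29500
step 3: join C via hash
    card(P join C) = 25000*100/(5) = 500000
    cost = 29500 + 2*100*7 + 25000 = 55900
step 4: join D via merge
    card(P join D) = 500000*120/(5) = 12000000
    cost = 55900 + 500000*19 + 120*7 + 500000 + 120 = 10056860

10056860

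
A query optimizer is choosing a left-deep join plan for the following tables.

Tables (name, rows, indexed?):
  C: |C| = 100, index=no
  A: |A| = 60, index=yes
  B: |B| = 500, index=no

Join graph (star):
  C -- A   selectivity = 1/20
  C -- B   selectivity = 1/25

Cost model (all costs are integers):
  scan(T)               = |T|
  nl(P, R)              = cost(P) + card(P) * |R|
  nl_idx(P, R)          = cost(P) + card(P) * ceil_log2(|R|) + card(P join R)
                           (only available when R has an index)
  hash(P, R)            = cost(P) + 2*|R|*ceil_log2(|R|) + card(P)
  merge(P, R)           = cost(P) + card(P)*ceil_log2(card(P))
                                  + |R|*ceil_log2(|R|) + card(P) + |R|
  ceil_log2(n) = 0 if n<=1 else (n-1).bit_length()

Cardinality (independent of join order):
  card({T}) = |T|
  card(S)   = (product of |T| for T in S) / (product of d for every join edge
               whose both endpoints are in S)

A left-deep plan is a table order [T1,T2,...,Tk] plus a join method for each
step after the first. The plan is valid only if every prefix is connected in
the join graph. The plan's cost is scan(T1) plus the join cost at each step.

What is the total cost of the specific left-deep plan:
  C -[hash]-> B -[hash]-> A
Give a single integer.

step 1: scan C: cost=100, card=100
step 2: join B via hash
    card(P join B) = 100*500/(25) = 2000
    cost = 100 + 2*500*9 + 100 = 9200
step 3: join A via hash
    card(P join A) = 2000*60/(20) = 6000
    cost = 9200 + 2*60*6 + 2000 = 11920

11920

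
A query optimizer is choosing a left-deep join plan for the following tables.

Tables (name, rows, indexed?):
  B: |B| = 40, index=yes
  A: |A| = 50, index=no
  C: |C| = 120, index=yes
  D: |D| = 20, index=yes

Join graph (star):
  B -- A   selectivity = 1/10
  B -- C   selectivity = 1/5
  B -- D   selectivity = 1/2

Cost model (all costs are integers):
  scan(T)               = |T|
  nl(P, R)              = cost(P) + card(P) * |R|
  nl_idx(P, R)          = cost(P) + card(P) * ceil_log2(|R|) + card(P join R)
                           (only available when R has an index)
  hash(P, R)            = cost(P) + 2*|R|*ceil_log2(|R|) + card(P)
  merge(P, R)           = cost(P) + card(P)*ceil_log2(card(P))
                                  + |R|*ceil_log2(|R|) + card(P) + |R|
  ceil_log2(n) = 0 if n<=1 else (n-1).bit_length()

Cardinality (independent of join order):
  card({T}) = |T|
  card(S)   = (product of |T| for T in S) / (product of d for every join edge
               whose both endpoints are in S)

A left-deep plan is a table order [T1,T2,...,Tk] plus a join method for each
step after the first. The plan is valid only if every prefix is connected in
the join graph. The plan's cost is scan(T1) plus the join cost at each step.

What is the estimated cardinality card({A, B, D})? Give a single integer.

Tables in S: A(50), B(40), D(20)
Edges inside S: B-A(d=10), B-D(d=2)
numerator = 50 * 40 * 20 = 40000
denominator = 10 * 2 = 20
card(S) = 40000 / 20 = 2000

2000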